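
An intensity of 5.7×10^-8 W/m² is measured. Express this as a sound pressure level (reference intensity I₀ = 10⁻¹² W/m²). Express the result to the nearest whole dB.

48 dB

Dividing by I₀ shifts the exponent by 12: I/I₀ = 5.7×10^4.
L = 10·(0.7559 + 4) = 47.56 dB.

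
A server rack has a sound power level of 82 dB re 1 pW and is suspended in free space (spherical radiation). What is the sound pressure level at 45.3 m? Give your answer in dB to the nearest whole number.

Free-field spherical radiation: L_p = L_w − 10·log₁₀(4π·r²), r = 45.3 m.
4π·r² = 2.579e+04 m², 10·log₁₀ of that is 44.114 dB.
L_p = 82 − 44.114 = 37.89 dB.

38 dB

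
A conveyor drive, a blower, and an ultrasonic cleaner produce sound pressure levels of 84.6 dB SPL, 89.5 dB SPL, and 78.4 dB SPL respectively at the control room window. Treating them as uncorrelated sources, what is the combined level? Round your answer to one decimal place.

91.0 dB SPL

Incoherent sources combine by intensity addition: L_total = 10·log₁₀(Σ 10^(L_i/10)).
Σ 10^(L/10) = 10^(84.6/10) + 10^(89.5/10) + 10^(78.4/10) = 1.249e+09.
L_total = 10·log₁₀(1.249e+09) = 90.97 dB SPL.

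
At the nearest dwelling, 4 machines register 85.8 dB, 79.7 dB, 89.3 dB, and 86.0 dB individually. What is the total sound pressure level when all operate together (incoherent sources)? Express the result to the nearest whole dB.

92 dB

Incoherent sources combine by intensity addition: L_total = 10·log₁₀(Σ 10^(L_i/10)).
Σ 10^(L/10) = 10^(85.8/10) + 10^(79.7/10) + 10^(89.3/10) + 10^(86.0/10) = 1.723e+09.
L_total = 10·log₁₀(1.723e+09) = 92.36 dB.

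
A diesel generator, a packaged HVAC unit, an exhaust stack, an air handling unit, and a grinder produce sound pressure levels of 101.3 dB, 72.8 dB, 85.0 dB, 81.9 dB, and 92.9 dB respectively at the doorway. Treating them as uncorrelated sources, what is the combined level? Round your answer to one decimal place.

102.0 dB

Incoherent sources combine by intensity addition: L_total = 10·log₁₀(Σ 10^(L_i/10)).
Σ 10^(L/10) = 10^(101.3/10) + 10^(72.8/10) + 10^(85.0/10) + 10^(81.9/10) + 10^(92.9/10) = 1.593e+10.
L_total = 10·log₁₀(1.593e+10) = 102.02 dB.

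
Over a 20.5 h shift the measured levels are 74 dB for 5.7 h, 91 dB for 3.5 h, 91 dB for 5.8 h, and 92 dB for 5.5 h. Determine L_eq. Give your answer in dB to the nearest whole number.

90 dB

Weight each interval's intensity by its duration and average over T = 20.5 h:
Σ tᵢ·10^(Lᵢ/10) = 5.7·10^(74/10) + 3.5·10^(91/10) + 5.8·10^(91/10) + 5.5·10^(92/10) = 2.057e+10.
L_eq = 10·log₁₀(2.057e+10/20.5) = 90.01 dB.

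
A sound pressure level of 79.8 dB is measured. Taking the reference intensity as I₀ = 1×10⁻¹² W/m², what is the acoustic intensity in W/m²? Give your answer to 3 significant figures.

9.55e-05 W/m²

L = 10·log₁₀(I/I₀) ⇒ I = I₀·10^(L/10) = 10⁻¹² × 10^7.98.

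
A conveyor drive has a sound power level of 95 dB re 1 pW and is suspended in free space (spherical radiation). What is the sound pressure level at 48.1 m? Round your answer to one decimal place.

L_p = L_w − 10·log₁₀(4π·r²) with r = 48.1 m.
4π·r² = 2.907e+04 m², 10·log₁₀ of that is 44.635 dB.
L_p = 95 − 44.635 = 50.36 dB.

50.4 dB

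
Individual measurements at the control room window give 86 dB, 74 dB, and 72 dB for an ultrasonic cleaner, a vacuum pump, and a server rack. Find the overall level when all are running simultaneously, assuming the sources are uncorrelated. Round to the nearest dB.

86 dB

For uncorrelated sources the intensities add, so convert each level to linear form, sum, and take 10·log₁₀ of the total.
Σ 10^(L/10) = 10^(86/10) + 10^(74/10) + 10^(72/10) = 4.391e+08.
L_total = 10·log₁₀(4.391e+08) = 86.43 dB.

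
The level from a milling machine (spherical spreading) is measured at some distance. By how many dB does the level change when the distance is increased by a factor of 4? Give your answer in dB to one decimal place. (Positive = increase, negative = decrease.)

Point-source spreading: ΔL = −20·log₁₀(r₂/r₁).
ΔL = −20·log₁₀(4) = -12.04 dB.

-12.0 dB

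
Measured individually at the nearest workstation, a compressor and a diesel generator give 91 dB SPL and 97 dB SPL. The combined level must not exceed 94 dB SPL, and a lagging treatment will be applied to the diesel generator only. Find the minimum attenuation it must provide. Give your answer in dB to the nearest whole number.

6 dB

The untreated sources together contribute 10^(91/10) = 1.259e+09, i.e. 91.00 dB SPL.
To meet 94 dB SPL overall, the treated diesel generator may contribute at most 10^(94/10) − 1.259e+09 = 1.253e+09, i.e. 90.98 dB SPL.
Required insertion loss = 97 − 90.98 = 6.02 dB.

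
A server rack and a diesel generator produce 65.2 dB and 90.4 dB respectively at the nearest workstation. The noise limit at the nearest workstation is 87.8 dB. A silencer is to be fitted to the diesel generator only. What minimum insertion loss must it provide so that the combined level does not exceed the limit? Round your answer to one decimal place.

Fixed contribution from the other source: Σ 10^(L/10) = 10^(65.2/10) = 3.311e+06 (65.20 dB).
The limit corresponds to 10^(87.8/10) = 6.026e+08; subtracting the fixed part leaves 5.992e+08 for the diesel generator, i.e. 87.78 dB.
So the diesel generator must be reduced from 90.4 to 87.78 dB: IL = 2.62 dB.

2.6 dB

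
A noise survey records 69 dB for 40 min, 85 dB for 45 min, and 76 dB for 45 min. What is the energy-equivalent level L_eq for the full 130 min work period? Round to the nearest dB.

81 dB

The energy average is taken in the linear domain: L_eq = 10·log₁₀[(Σ tᵢ·10^(Lᵢ/10))/T], T = 130 min.
Σ tᵢ·10^(Lᵢ/10) = 40·10^(69/10) + 45·10^(85/10) + 45·10^(76/10) = 1.634e+10.
L_eq = 10·log₁₀(1.634e+10/130) = 80.99 dB.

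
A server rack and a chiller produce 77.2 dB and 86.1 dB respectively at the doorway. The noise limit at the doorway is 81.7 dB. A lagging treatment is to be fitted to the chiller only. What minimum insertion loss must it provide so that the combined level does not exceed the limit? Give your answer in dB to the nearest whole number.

Fixed contribution from the other source: Σ 10^(L/10) = 10^(77.2/10) = 5.248e+07 (77.20 dB).
To meet 81.7 dB overall, the treated chiller may contribute at most 10^(81.7/10) − 5.248e+07 = 9.543e+07, i.e. 79.80 dB.
So the chiller must be reduced from 86.1 to 79.80 dB: IL = 6.30 dB.

6 dB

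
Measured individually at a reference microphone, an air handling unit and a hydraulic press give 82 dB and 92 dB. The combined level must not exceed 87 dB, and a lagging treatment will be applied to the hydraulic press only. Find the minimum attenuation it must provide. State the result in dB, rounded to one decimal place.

6.7 dB

The untreated sources together contribute 10^(82/10) = 1.585e+08, i.e. 82.00 dB.
To meet 87 dB overall, the treated hydraulic press may contribute at most 10^(87/10) − 1.585e+08 = 3.427e+08, i.e. 85.35 dB.
Required insertion loss = 92 − 85.35 = 6.65 dB.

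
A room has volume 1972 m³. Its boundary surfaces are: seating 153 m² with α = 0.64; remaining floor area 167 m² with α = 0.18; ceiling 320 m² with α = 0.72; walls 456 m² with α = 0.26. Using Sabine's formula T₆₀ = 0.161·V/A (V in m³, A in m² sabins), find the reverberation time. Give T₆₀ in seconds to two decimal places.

Total absorption A = 153·0.64 + 167·0.18 + 320·0.72 + 456·0.26 = 476.94 m² sabins.
T₆₀ = 0.161 × 1972 / 476.94 = 0.666 s.

0.67 s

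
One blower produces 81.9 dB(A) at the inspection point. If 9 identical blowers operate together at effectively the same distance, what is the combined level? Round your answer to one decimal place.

L_total = L₁ + 10·log₁₀ N for N identical incoherent sources.
L_total = 81.9 + 10·log₁₀(9) = 81.9 + 9.542 = 91.44 dB(A).

91.4 dB(A)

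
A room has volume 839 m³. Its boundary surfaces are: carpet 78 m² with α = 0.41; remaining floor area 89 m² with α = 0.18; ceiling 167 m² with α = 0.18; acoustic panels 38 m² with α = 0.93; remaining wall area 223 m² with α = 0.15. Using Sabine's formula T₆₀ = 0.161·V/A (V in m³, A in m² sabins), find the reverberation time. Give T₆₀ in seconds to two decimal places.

0.92 s

A = Σ Sᵢαᵢ = 78·0.41 + 89·0.18 + 167·0.18 + 38·0.93 + 223·0.15 = 146.85 m².
T₆₀ = 0.161·V/A = 0.161·839/146.85 = 0.920 s.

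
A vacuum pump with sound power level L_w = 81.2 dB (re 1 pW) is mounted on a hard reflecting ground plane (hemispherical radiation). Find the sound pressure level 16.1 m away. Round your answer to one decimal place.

The power spreads over a hemisphere of area 2π·r², so L_p = L_w − 10·log₁₀(2π·r²).
2π·r² = 1629 m², 10·log₁₀ of that is 32.118 dB.
L_p = 81.2 − 32.118 = 49.08 dB.

49.1 dB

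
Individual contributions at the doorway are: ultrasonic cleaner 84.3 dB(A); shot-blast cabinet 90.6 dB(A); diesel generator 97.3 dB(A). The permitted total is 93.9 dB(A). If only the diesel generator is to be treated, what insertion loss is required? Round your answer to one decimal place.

7.1 dB

Everything except the diesel generator sums to 10^(84.3/10) + 10^(90.6/10) = 1.417e+09 in linear terms, 91.51 dB(A).
The limit corresponds to 10^(93.9/10) = 2.455e+09; subtracting the fixed part leaves 1.037e+09 for the diesel generator, i.e. 90.16 dB(A).
So the diesel generator must be reduced from 97.3 to 90.16 dB(A): IL = 7.14 dB.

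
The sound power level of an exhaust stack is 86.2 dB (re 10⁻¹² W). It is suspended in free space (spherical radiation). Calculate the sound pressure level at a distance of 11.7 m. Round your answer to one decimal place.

L_p = L_w − 10·log₁₀(4π·r²) with r = 11.7 m.
4π·r² = 1720 m², 10·log₁₀ of that is 32.356 dB.
L_p = 86.2 − 32.356 = 53.84 dB.

53.8 dB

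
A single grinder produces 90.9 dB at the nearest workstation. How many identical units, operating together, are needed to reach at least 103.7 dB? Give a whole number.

20

Need L₁ + 10·log₁₀ N ≥ 103.7, i.e. log₁₀ N ≥ 1.28.
N ≥ 10^(12.8/10) = 19.055, so N = 20.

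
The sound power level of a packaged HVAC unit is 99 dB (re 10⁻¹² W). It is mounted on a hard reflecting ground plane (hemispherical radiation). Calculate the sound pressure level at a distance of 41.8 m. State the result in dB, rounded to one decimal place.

58.6 dB

The power spreads over a hemisphere of area 2π·r², so L_p = L_w − 10·log₁₀(2π·r²).
2π·r² = 1.098e+04 m², 10·log₁₀ of that is 40.405 dB.
L_p = 99 − 40.405 = 58.59 dB.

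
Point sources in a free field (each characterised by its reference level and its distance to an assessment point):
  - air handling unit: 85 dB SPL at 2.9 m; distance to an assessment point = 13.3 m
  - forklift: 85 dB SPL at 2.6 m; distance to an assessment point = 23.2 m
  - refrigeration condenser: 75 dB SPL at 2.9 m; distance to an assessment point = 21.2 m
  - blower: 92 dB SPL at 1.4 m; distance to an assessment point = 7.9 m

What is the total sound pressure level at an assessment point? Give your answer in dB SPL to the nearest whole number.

First find each source's level at the receiver (point-source: −20·log₁₀(r/r_ref)), then combine on an intensity basis.
air handling unit: 85 − 20·log₁₀(13.3/2.9) = 85 − 13.23 = 71.77 dB SPL.
forklift: 85 − 20·log₁₀(23.2/2.6) = 85 − 19.01 = 65.99 dB SPL.
refrigeration condenser: 75 − 20·log₁₀(21.2/2.9) = 75 − 17.28 = 57.72 dB SPL.
blower: 92 − 20·log₁₀(7.9/1.4) = 92 − 15.03 = 76.97 dB SPL.
Σ 10^(L/10) = 6.937e+07 → L_total = 10·log₁₀(6.937e+07) = 78.41 dB SPL.

78 dB SPL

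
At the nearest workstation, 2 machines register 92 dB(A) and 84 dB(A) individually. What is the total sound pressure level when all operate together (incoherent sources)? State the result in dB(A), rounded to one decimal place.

92.6 dB(A)

Incoherent sources combine by intensity addition: L_total = 10·log₁₀(Σ 10^(L_i/10)).
Σ 10^(L/10) = 10^(92/10) + 10^(84/10) = 1.836e+09.
L_total = 10·log₁₀(1.836e+09) = 92.64 dB(A).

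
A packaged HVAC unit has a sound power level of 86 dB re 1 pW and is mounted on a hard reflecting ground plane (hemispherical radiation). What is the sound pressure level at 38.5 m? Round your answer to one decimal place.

Free-field hemispherical radiation: L_p = L_w − 10·log₁₀(2π·r²), r = 38.5 m.
2π·r² = 9313 m², 10·log₁₀ of that is 39.691 dB.
L_p = 86 − 39.691 = 46.31 dB.

46.3 dB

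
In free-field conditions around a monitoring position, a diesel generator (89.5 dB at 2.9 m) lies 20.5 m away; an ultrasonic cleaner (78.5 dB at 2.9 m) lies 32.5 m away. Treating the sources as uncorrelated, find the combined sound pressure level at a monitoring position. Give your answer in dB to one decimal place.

72.6 dB

First find each source's level at the receiver (point-source: −20·log₁₀(r/r_ref)), then combine on an intensity basis.
diesel generator: 89.5 − 20·log₁₀(20.5/2.9) = 89.5 − 16.99 = 72.51 dB.
ultrasonic cleaner: 78.5 − 20·log₁₀(32.5/2.9) = 78.5 − 20.99 = 57.51 dB.
Σ 10^(L/10) = 1.840e+07 → L_total = 10·log₁₀(1.840e+07) = 72.65 dB.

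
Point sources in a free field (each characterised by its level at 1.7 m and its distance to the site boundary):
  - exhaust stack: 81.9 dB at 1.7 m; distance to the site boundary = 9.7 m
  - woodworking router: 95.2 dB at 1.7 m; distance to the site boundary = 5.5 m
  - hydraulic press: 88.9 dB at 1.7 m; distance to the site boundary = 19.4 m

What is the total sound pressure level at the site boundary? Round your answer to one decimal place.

85.1 dB

First find each source's level at the receiver (point-source: −20·log₁₀(r/r_ref)), then combine on an intensity basis.
exhaust stack: 81.9 − 20·log₁₀(9.7/1.7) = 81.9 − 15.13 = 66.77 dB.
woodworking router: 95.2 − 20·log₁₀(5.5/1.7) = 95.2 − 10.20 = 85.00 dB.
hydraulic press: 88.9 − 20·log₁₀(19.4/1.7) = 88.9 − 21.15 = 67.75 dB.
Σ 10^(L/10) = 3.271e+08 → L_total = 10·log₁₀(3.271e+08) = 85.15 dB.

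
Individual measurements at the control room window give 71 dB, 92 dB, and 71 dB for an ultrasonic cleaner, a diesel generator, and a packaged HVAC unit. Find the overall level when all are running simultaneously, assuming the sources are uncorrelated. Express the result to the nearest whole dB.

For uncorrelated sources the intensities add, so convert each level to linear form, sum, and take 10·log₁₀ of the total.
Σ 10^(L/10) = 10^(71/10) + 10^(92/10) + 10^(71/10) = 1.610e+09.
L_total = 10·log₁₀(1.610e+09) = 92.07 dB.

92 dB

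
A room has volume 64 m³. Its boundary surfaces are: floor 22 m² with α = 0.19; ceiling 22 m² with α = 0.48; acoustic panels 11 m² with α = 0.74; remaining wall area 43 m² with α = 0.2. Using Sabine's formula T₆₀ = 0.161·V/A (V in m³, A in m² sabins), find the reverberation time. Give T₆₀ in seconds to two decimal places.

0.33 s

Summing Sᵢαᵢ: 22·0.19 + 22·0.48 + 11·0.74 + 43·0.2 = 31.48 m².
T₆₀ = 0.161 × 64 / 31.48 = 0.327 s.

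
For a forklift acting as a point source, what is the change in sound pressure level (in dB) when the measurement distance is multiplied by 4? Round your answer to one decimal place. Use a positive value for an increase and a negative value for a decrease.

With spherical spreading the level changes by −20·log₁₀(r₂/r₁).
ΔL = −20·log₁₀(4) = -12.04 dB.

-12.0 dB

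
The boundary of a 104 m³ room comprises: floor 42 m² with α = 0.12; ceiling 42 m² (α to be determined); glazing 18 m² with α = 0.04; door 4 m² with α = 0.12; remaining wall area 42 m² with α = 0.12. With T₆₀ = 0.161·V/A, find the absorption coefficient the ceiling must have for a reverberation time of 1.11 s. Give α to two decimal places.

A = 0.161·V/T₆₀ = 0.161·104/1.11 = 15.08 m² sabins.
Absorption from the other surfaces = 42·0.12 + 18·0.04 + 4·0.12 + 42·0.12 = 11.28 m², so the ceiling must supply 3.80 m² over 42 m².
α = 3.80/42 = 0.091.

0.09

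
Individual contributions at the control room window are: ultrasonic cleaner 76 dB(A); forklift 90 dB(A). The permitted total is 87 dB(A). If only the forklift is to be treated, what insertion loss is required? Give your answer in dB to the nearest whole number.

3 dB

The untreated sources together contribute 10^(76/10) = 3.981e+07, i.e. 76.00 dB(A).
To meet 87 dB(A) overall, the treated forklift may contribute at most 10^(87/10) − 3.981e+07 = 4.614e+08, i.e. 86.64 dB(A).
Required insertion loss = 90 − 86.64 = 3.36 dB.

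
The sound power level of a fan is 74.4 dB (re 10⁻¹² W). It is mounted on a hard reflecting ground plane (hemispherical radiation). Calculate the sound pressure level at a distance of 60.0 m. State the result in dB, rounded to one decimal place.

L_p = L_w − 10·log₁₀(2π·r²) with r = 60.0 m.
2π·r² = 2.262e+04 m², 10·log₁₀ of that is 43.545 dB.
L_p = 74.4 − 43.545 = 30.86 dB.

30.9 dB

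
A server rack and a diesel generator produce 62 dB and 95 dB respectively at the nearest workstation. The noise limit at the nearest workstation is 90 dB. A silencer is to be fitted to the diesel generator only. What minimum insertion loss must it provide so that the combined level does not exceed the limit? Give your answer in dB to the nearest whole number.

Everything except the diesel generator sums to 10^(62/10) = 1.585e+06 in linear terms, 62.00 dB.
To meet 90 dB overall, the treated diesel generator may contribute at most 10^(90/10) − 1.585e+06 = 9.984e+08, i.e. 89.99 dB.
So the diesel generator must be reduced from 95 to 89.99 dB: IL = 5.01 dB.

5 dB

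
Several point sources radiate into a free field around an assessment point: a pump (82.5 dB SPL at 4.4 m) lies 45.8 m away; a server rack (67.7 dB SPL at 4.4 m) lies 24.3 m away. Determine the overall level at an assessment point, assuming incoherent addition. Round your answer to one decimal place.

Apply inverse-square spreading to bring every level to the receiver, then sum 10^(L/10).
pump: 82.5 − 20·log₁₀(45.8/4.4) = 82.5 − 20.35 = 62.15 dB SPL.
server rack: 67.7 − 20·log₁₀(24.3/4.4) = 67.7 − 14.84 = 52.86 dB SPL.
Σ 10^(L/10) = 1.834e+06 → L_total = 10·log₁₀(1.834e+06) = 62.63 dB SPL.

62.6 dB SPL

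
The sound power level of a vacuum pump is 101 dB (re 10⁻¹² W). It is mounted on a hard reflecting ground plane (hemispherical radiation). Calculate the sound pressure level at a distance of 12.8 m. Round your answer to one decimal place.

The power spreads over a hemisphere of area 2π·r², so L_p = L_w − 10·log₁₀(2π·r²).
2π·r² = 1029 m², 10·log₁₀ of that is 30.126 dB.
L_p = 101 − 30.126 = 70.87 dB.

70.9 dB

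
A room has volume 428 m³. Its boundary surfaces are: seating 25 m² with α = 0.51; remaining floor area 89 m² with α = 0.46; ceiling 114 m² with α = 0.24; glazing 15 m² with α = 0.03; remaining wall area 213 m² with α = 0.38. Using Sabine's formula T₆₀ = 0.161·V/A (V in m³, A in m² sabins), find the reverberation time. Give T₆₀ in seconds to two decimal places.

0.42 s

Summing Sᵢαᵢ: 25·0.51 + 89·0.46 + 114·0.24 + 15·0.03 + 213·0.38 = 162.44 m².
T₆₀ = 0.161·V/A = 0.161·428/162.44 = 0.424 s.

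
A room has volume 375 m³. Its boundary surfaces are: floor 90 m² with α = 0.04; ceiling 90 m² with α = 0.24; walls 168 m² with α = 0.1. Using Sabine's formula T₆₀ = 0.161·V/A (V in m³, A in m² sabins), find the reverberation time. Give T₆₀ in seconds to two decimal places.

1.44 s

Total absorption A = 90·0.04 + 90·0.24 + 168·0.1 = 42.00 m² sabins.
T₆₀ = 0.161 × 375 / 42.00 = 1.438 s.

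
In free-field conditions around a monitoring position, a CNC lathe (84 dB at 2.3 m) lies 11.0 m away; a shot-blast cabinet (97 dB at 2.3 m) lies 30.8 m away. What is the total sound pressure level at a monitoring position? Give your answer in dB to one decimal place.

75.9 dB

First find each source's level at the receiver (point-source: −20·log₁₀(r/r_ref)), then combine on an intensity basis.
CNC lathe: 84 − 20·log₁₀(11.0/2.3) = 84 − 13.59 = 70.41 dB.
shot-blast cabinet: 97 − 20·log₁₀(30.8/2.3) = 97 − 22.54 = 74.46 dB.
Σ 10^(L/10) = 3.893e+07 → L_total = 10·log₁₀(3.893e+07) = 75.90 dB.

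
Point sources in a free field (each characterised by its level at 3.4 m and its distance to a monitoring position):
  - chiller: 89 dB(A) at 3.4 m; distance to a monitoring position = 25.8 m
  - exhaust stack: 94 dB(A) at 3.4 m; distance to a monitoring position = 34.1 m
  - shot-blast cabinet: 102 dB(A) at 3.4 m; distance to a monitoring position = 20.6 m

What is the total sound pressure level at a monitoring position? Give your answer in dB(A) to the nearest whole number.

Apply inverse-square spreading to bring every level to the receiver, then sum 10^(L/10).
chiller: 89 − 20·log₁₀(25.8/3.4) = 89 − 17.60 = 71.40 dB(A).
exhaust stack: 94 − 20·log₁₀(34.1/3.4) = 94 − 20.03 = 73.97 dB(A).
shot-blast cabinet: 102 − 20·log₁₀(20.6/3.4) = 102 − 15.65 = 86.35 dB(A).
Σ 10^(L/10) = 4.705e+08 → L_total = 10·log₁₀(4.705e+08) = 86.73 dB(A).

87 dB(A)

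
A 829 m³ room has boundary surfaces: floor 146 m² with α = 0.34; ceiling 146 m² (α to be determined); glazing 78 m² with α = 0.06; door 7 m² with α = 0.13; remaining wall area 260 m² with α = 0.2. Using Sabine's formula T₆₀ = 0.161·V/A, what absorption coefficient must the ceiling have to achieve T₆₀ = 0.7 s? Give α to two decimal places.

From T₆₀ = 0.161·V/A, the target T₆₀ = 0.7 s needs A = 0.161·829/0.7 = 190.67 m².
Absorption from the other surfaces = 146·0.34 + 78·0.06 + 7·0.13 + 260·0.2 = 107.23 m², so the ceiling must supply 83.44 m² over 146 m².
α = 83.44/146 = 0.572.

0.57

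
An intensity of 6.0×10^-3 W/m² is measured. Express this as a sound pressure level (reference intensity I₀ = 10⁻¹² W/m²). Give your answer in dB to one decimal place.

Dividing by I₀ shifts the exponent by 12: I/I₀ = 6.0×10^9.
L = 10·(0.7782 + 9) = 97.78 dB.

97.8 dB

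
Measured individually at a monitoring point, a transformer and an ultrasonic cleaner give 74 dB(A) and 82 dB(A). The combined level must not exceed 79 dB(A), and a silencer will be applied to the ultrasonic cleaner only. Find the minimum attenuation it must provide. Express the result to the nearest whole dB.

Fixed contribution from the other source: Σ 10^(L/10) = 10^(74/10) = 2.512e+07 (74.00 dB(A)).
The limit corresponds to 10^(79/10) = 7.943e+07; subtracting the fixed part leaves 5.431e+07 for the ultrasonic cleaner, i.e. 77.35 dB(A).
Required insertion loss = 82 − 77.35 = 4.65 dB.

5 dB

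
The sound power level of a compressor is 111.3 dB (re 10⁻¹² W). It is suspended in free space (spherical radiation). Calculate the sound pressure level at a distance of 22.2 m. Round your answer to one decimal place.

The power spreads over a sphere of area 4π·r², so L_p = L_w − 10·log₁₀(4π·r²).
4π·r² = 6193 m², 10·log₁₀ of that is 37.919 dB.
L_p = 111.3 − 37.919 = 73.38 dB.

73.4 dB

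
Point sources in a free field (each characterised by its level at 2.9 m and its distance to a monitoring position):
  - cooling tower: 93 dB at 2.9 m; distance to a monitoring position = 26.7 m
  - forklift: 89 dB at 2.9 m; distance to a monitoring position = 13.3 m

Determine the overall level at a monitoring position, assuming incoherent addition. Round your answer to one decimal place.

77.9 dB

Apply inverse-square spreading to bring every level to the receiver, then sum 10^(L/10).
cooling tower: 93 − 20·log₁₀(26.7/2.9) = 93 − 19.28 = 73.72 dB.
forklift: 89 − 20·log₁₀(13.3/2.9) = 89 − 13.23 = 75.77 dB.
Σ 10^(L/10) = 6.130e+07 → L_total = 10·log₁₀(6.130e+07) = 77.87 dB.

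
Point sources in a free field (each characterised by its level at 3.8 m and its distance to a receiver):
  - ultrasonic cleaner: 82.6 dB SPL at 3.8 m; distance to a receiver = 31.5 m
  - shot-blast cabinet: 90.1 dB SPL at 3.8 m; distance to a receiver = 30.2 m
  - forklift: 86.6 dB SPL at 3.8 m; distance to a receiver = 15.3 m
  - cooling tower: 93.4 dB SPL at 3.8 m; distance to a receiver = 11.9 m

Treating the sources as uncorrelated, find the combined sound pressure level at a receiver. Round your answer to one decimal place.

Apply inverse-square spreading to bring every level to the receiver, then sum 10^(L/10).
ultrasonic cleaner: 82.6 − 20·log₁₀(31.5/3.8) = 82.6 − 18.37 = 64.23 dB SPL.
shot-blast cabinet: 90.1 − 20·log₁₀(30.2/3.8) = 90.1 − 18.00 = 72.10 dB SPL.
forklift: 86.6 − 20·log₁₀(15.3/3.8) = 86.6 − 12.10 = 74.50 dB SPL.
cooling tower: 93.4 − 20·log₁₀(11.9/3.8) = 93.4 − 9.92 = 83.48 dB SPL.
Σ 10^(L/10) = 2.701e+08 → L_total = 10·log₁₀(2.701e+08) = 84.32 dB SPL.

84.3 dB SPL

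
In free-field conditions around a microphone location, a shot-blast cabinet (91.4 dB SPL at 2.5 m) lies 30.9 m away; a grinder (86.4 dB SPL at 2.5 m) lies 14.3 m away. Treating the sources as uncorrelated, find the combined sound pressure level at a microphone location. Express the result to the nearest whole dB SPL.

73 dB SPL

Apply inverse-square spreading to bring every level to the receiver, then sum 10^(L/10).
shot-blast cabinet: 91.4 − 20·log₁₀(30.9/2.5) = 91.4 − 21.84 = 69.56 dB SPL.
grinder: 86.4 − 20·log₁₀(14.3/2.5) = 86.4 − 15.15 = 71.25 dB SPL.
Σ 10^(L/10) = 2.238e+07 → L_total = 10·log₁₀(2.238e+07) = 73.50 dB SPL.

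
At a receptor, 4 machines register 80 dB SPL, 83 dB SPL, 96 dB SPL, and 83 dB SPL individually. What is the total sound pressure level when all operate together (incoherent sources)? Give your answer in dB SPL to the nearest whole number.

For uncorrelated sources the intensities add, so convert each level to linear form, sum, and take 10·log₁₀ of the total.
Σ 10^(L/10) = 10^(80/10) + 10^(83/10) + 10^(96/10) + 10^(83/10) = 4.480e+09.
L_total = 10·log₁₀(4.480e+09) = 96.51 dB SPL.

97 dB SPL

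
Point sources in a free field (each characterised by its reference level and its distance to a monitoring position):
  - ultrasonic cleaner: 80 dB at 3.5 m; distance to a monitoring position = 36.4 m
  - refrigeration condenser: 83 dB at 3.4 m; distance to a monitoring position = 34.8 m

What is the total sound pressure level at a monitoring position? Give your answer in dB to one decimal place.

First find each source's level at the receiver (point-source: −20·log₁₀(r/r_ref)), then combine on an intensity basis.
ultrasonic cleaner: 80 − 20·log₁₀(36.4/3.5) = 80 − 20.34 = 59.66 dB.
refrigeration condenser: 83 − 20·log₁₀(34.8/3.4) = 83 − 20.20 = 62.80 dB.
Σ 10^(L/10) = 2.829e+06 → L_total = 10·log₁₀(2.829e+06) = 64.52 dB.

64.5 dB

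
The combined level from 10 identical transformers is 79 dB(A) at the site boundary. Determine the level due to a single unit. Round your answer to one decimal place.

For N identical incoherent sources L_total = L₁ + 10·log₁₀ N, so L₁ = 79 − 10·log₁₀(10) = 79 − 10.000.

69.0 dB(A)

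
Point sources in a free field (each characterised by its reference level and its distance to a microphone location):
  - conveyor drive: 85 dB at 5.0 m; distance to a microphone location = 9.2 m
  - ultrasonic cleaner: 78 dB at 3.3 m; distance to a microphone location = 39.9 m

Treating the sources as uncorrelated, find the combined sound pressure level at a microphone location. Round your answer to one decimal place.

79.7 dB

Propagate each source to the receiver with L = L_ref − 20·log₁₀(r/r_ref), then add intensities.
conveyor drive: 85 − 20·log₁₀(9.2/5.0) = 85 − 5.30 = 79.70 dB.
ultrasonic cleaner: 78 − 20·log₁₀(39.9/3.3) = 78 − 21.65 = 56.35 dB.
Σ 10^(L/10) = 9.384e+07 → L_total = 10·log₁₀(9.384e+07) = 79.72 dB.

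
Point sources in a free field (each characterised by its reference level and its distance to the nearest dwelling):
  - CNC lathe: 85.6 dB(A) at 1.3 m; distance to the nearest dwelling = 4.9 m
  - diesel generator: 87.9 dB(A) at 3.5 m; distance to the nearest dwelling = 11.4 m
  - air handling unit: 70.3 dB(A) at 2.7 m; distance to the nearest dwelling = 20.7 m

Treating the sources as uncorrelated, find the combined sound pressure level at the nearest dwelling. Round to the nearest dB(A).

79 dB(A)

Propagate each source to the receiver with L = L_ref − 20·log₁₀(r/r_ref), then add intensities.
CNC lathe: 85.6 − 20·log₁₀(4.9/1.3) = 85.6 − 11.53 = 74.07 dB(A).
diesel generator: 87.9 − 20·log₁₀(11.4/3.5) = 87.9 − 10.26 = 77.64 dB(A).
air handling unit: 70.3 − 20·log₁₀(20.7/2.7) = 70.3 − 17.69 = 52.61 dB(A).
Σ 10^(L/10) = 8.386e+07 → L_total = 10·log₁₀(8.386e+07) = 79.24 dB(A).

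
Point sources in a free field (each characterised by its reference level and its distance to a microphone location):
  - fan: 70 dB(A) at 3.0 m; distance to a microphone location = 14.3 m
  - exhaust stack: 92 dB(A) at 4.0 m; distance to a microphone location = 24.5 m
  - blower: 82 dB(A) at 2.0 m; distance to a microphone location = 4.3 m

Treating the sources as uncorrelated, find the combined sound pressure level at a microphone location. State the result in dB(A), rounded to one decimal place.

78.9 dB(A)

Apply inverse-square spreading to bring every level to the receiver, then sum 10^(L/10).
fan: 70 − 20·log₁₀(14.3/3.0) = 70 − 13.56 = 56.44 dB(A).
exhaust stack: 92 − 20·log₁₀(24.5/4.0) = 92 − 15.74 = 76.26 dB(A).
blower: 82 − 20·log₁₀(4.3/2.0) = 82 − 6.65 = 75.35 dB(A).
Σ 10^(L/10) = 7.697e+07 → L_total = 10·log₁₀(7.697e+07) = 78.86 dB(A).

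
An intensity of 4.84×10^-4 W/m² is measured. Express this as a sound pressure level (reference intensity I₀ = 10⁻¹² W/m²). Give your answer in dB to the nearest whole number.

87 dB

L = 10·log₁₀(I/I₀) = 10·log₁₀(4.84×10^-4/10⁻¹²) = 10·log₁₀(4.84×10^8).
L = 10·(0.6848 + 8) = 86.85 dB.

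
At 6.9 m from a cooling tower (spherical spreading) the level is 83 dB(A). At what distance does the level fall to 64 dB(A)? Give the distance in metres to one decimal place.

61.5 m

For a point source L₁ − L₂ = 20·log₁₀(r₂/r₁), so r₂ = r₁·10^((L₁−L₂)/20).
r₂ = 6.9·10^((83−64)/20) = 6.9·10^(19.0/20) = 61.50 m.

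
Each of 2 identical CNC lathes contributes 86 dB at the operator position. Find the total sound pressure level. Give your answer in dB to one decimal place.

89.0 dB

With 2 equal, uncorrelated contributions the intensity is 2× that of one unit, giving a rise of 10·log₁₀ 2.
L_total = 86 + 10·log₁₀(2) = 86 + 3.010 = 89.01 dB.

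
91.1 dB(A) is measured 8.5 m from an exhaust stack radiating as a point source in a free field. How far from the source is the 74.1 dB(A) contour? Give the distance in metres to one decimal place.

60.2 m

The 17.0 dB drop corresponds to a distance ratio of 10^(17.0/20) for a point source.
r₂ = 8.5·10^((91.1−74.1)/20) = 8.5·10^(17.0/20) = 60.18 m.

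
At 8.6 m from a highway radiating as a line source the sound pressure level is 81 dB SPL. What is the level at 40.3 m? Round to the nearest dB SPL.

74 dB SPL

For a line source, L₂ = L₁ − 10·log₁₀(r₂/r₁).
L₂ = 81 − 10·log₁₀(40.3/8.6) = 81 − 6.708 = 74.29 dB SPL.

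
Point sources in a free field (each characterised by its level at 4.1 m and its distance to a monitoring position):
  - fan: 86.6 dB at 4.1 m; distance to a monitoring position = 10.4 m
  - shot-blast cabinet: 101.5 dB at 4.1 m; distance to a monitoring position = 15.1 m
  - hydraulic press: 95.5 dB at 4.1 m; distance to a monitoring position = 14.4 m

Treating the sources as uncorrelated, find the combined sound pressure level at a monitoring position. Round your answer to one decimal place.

91.5 dB

Propagate each source to the receiver with L = L_ref − 20·log₁₀(r/r_ref), then add intensities.
fan: 86.6 − 20·log₁₀(10.4/4.1) = 86.6 − 8.08 = 78.52 dB.
shot-blast cabinet: 101.5 − 20·log₁₀(15.1/4.1) = 101.5 − 11.32 = 90.18 dB.
hydraulic press: 95.5 − 20·log₁₀(14.4/4.1) = 95.5 − 10.91 = 84.59 dB.
Σ 10^(L/10) = 1.400e+09 → L_total = 10·log₁₀(1.400e+09) = 91.46 dB.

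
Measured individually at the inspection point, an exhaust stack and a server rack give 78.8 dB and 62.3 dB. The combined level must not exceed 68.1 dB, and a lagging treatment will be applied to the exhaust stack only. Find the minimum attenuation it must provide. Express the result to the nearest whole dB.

The untreated sources together contribute 10^(62.3/10) = 1.698e+06, i.e. 62.30 dB.
To meet 68.1 dB overall, the treated exhaust stack may contribute at most 10^(68.1/10) − 1.698e+06 = 4.758e+06, i.e. 66.77 dB.
Required insertion loss = 78.8 − 66.77 = 12.03 dB.

12 dB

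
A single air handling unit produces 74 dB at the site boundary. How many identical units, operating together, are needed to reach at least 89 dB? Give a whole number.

Need L₁ + 10·log₁₀ N ≥ 89, i.e. log₁₀ N ≥ 1.50.
N ≥ 10^(15.0/10) = 31.623, so N = 32.

32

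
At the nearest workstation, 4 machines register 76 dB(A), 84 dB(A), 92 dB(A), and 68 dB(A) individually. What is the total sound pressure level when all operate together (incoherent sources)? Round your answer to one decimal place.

92.7 dB(A)

Incoherent sources combine by intensity addition: L_total = 10·log₁₀(Σ 10^(L_i/10)).
Σ 10^(L/10) = 10^(76/10) + 10^(84/10) + 10^(92/10) + 10^(68/10) = 1.882e+09.
L_total = 10·log₁₀(1.882e+09) = 92.75 dB(A).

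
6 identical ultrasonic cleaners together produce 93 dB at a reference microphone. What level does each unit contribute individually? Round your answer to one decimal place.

85.2 dB

Dividing the total intensity by 6 lowers the level by 10·log₁₀ 6 = 7.782 dB: L₁ = 93 − 7.782.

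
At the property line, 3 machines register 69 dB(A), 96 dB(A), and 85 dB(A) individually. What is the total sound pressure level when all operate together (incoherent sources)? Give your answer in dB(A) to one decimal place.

For uncorrelated sources the intensities add, so convert each level to linear form, sum, and take 10·log₁₀ of the total.
Σ 10^(L/10) = 10^(69/10) + 10^(96/10) + 10^(85/10) = 4.305e+09.
L_total = 10·log₁₀(4.305e+09) = 96.34 dB(A).

96.3 dB(A)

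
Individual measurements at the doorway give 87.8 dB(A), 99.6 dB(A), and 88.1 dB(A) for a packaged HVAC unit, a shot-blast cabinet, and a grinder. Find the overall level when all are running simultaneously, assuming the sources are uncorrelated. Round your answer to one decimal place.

For uncorrelated sources the intensities add, so convert each level to linear form, sum, and take 10·log₁₀ of the total.
Σ 10^(L/10) = 10^(87.8/10) + 10^(99.6/10) + 10^(88.1/10) = 1.037e+10.
L_total = 10·log₁₀(1.037e+10) = 100.16 dB(A).

100.2 dB(A)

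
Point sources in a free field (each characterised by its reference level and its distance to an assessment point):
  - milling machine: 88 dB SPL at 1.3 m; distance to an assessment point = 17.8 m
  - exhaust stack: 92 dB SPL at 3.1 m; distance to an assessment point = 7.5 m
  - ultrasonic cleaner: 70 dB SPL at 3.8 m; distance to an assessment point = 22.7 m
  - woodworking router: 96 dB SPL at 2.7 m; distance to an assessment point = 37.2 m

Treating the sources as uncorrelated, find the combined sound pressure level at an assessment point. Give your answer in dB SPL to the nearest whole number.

Propagate each source to the receiver with L = L_ref − 20·log₁₀(r/r_ref), then add intensities.
milling machine: 88 − 20·log₁₀(17.8/1.3) = 88 − 22.73 = 65.27 dB SPL.
exhaust stack: 92 − 20·log₁₀(7.5/3.1) = 92 − 7.67 = 84.33 dB SPL.
ultrasonic cleaner: 70 − 20·log₁₀(22.7/3.8) = 70 − 15.52 = 54.48 dB SPL.
woodworking router: 96 − 20·log₁₀(37.2/2.7) = 96 − 22.78 = 73.22 dB SPL.
Σ 10^(L/10) = 2.954e+08 → L_total = 10·log₁₀(2.954e+08) = 84.70 dB SPL.

85 dB SPL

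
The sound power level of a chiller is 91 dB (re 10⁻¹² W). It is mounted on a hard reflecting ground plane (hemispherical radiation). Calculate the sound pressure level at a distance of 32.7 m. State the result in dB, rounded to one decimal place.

L_p = L_w − 10·log₁₀(2π·r²) with r = 32.7 m.
2π·r² = 6719 m², 10·log₁₀ of that is 38.273 dB.
L_p = 91 − 38.273 = 52.73 dB.

52.7 dB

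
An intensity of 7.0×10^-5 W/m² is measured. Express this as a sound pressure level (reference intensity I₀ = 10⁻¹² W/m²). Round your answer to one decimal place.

I/I₀ = 7.0×10^-5/10⁻¹² = 7.0×10^7, and L = 10·log₁₀(I/I₀).
L = 10·(0.8451 + 7) = 78.45 dB.

78.5 dB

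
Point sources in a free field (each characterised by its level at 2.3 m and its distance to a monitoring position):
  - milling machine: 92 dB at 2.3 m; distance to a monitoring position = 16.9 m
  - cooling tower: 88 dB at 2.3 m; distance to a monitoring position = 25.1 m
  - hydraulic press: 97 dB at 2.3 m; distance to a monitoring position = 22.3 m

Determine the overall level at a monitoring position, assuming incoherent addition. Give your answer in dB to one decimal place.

79.4 dB

Apply inverse-square spreading to bring every level to the receiver, then sum 10^(L/10).
milling machine: 92 − 20·log₁₀(16.9/2.3) = 92 − 17.32 = 74.68 dB.
cooling tower: 88 − 20·log₁₀(25.1/2.3) = 88 − 20.76 = 67.24 dB.
hydraulic press: 97 − 20·log₁₀(22.3/2.3) = 97 − 19.73 = 77.27 dB.
Σ 10^(L/10) = 8.797e+07 → L_total = 10·log₁₀(8.797e+07) = 79.44 dB.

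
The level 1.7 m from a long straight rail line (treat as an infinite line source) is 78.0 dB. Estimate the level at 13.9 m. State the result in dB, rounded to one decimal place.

68.9 dB

For a line source, L₂ = L₁ − 10·log₁₀(r₂/r₁).
L₂ = 78.0 − 10·log₁₀(13.9/1.7) = 78.0 − 9.126 = 68.87 dB.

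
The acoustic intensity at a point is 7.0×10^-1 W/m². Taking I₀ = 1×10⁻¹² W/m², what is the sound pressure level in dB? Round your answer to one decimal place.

118.5 dB

L = 10·log₁₀(I/I₀) = 10·log₁₀(7.0×10^-1/10⁻¹²) = 10·log₁₀(7.0×10^11).
L = 10·(0.8451 + 11) = 118.45 dB.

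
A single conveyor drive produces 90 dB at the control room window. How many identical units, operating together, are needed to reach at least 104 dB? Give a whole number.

26

N identical sources give L₁ + 10·log₁₀ N, so require 10·log₁₀ N ≥ 104 − 90 = 14.0 dB.
N ≥ 10^(14.0/10) = 25.119, so N = 26.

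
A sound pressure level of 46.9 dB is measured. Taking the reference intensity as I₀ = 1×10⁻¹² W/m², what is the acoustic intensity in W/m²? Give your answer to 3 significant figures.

L = 10·log₁₀(I/I₀) ⇒ I = I₀·10^(L/10) = 10⁻¹² × 10^4.69.

4.90e-08 W/m²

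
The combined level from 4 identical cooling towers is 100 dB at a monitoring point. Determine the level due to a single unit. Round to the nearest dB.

For N identical incoherent sources L_total = L₁ + 10·log₁₀ N, so L₁ = 100 − 10·log₁₀(4) = 100 − 6.021.

94 dB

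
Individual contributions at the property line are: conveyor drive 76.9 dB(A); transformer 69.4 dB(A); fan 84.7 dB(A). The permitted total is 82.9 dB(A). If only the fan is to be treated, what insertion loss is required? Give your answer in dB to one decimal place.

Fixed contribution from the other sources: Σ 10^(L/10) = 10^(76.9/10) + 10^(69.4/10) = 5.769e+07 (77.61 dB(A)).
The limit corresponds to 10^(82.9/10) = 1.950e+08; subtracting the fixed part leaves 1.373e+08 for the fan, i.e. 81.38 dB(A).
Required insertion loss = 84.7 − 81.38 = 3.32 dB.

3.3 dB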